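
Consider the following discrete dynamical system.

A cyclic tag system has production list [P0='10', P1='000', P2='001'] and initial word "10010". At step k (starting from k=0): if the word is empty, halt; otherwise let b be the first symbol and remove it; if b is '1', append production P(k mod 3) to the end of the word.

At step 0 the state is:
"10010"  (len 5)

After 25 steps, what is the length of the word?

2

[0] "10010"  (len 5)
[1] "001010"  (len 6)
[2] "01010"  (len 5)
[3] "1010"  (len 4)
[4] "01010"  (len 5)
[5] "1010"  (len 4)
[6] "010001"  (len 6)
[7] "10001"  (len 5)
[8] "0001000"  (len 7)
[9] "001000"  (len 6)
[10] "01000"  (len 5)
[11] "1000"  (len 4)
[12] "000001"  (len 6)
[13] "00001"  (len 5)
[14] "0001"  (len 4)
[15] "001"  (len 3)
[16] "01"  (len 2)
[17] "1"  (len 1)
[18] "001"  (len 3)
[19] "01"  (len 2)
[20] "1"  (len 1)
[21] "001"  (len 3)
[22] "01"  (len 2)
[23] "1"  (len 1)
[24] "001"  (len 3)
[25] "01"  (len 2)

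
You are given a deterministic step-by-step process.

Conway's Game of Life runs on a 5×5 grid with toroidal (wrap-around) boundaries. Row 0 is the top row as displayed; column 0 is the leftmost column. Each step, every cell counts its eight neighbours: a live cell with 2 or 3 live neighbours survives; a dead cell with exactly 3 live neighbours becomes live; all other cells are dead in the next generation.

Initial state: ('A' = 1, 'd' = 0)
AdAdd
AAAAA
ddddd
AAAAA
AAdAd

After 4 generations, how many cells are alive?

5

step 0: AdAdd
AAAAA
ddddd
AAAAA
AAdAd
step 1: ddddd
AdAAA
ddddd
dddAd
ddddd
step 2: dddAA
dddAA
ddAdd
ddddd
ddddd
step 3: dddAA
ddAdA
dddAd
ddddd
ddddd
step 4: dddAA
ddAdA
dddAd
ddddd
ddddd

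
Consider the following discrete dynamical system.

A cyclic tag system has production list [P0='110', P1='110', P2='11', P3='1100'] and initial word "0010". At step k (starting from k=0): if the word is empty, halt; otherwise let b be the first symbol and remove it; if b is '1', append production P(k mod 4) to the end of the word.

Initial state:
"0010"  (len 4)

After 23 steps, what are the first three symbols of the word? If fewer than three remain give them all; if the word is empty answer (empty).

110

[0] "0010"  (len 4)
[1] "010"  (len 3)
[2] "10"  (len 2)
[3] "011"  (len 3)
[4] "11"  (len 2)
[5] "1110"  (len 4)
[6] "110110"  (len 6)
[7] "1011011"  (len 7)
[8] "0110111100"  (len 10)
[9] "110111100"  (len 9)
[10] "10111100110"  (len 11)
[11] "011110011011"  (len 12)
[12] "11110011011"  (len 11)
[13] "1110011011110"  (len 13)
[14] "110011011110110"  (len 15)
[15] "1001101111011011"  (len 16)
[16] "0011011110110111100"  (len 19)
[17] "011011110110111100"  (len 18)
[18] "11011110110111100"  (len 17)
[19] "101111011011110011"  (len 18)
[20] "011110110111100111100"  (len 21)
[21] "11110110111100111100"  (len 20)
[22] "1110110111100111100110"  (len 22)
[23] "11011011110011110011011"  (len 23)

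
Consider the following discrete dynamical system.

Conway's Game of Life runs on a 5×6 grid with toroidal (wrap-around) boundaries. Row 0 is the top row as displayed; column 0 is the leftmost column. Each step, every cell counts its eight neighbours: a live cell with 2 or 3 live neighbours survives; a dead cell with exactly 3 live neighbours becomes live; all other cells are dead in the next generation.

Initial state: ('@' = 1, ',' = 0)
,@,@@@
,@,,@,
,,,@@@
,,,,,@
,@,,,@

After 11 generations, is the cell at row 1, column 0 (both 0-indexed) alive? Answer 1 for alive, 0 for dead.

0) ,@,@@@
,@,,@,
,,,@@@
,,,,,@
,@,,,@
1) ,@,@,@
,,,,,,
@,,@,@
,,,,,@
,,@,,@
2) @,@,@,
,,@,,@
@,,,@@
,,,,,@
,,@,,@
3) @,@,@,
,,,,,,
@,,,@,
,,,,,,
@@,@@@
4) @,@,@,
,@,@,,
,,,,,,
,@,@,,
@@@@@,
5) @,,,@,
,@@@,,
,,,,,,
@@,@@,
@,,,@,
6) @,@,@,
,@@@,,
@,,,@,
@@,@@,
@,,,@,
7) @,@,@,
@,@,@,
@,,,@,
@@,@@,
@,@,@,
8) @,@,@,
@,,,@,
@,@,@,
@,@,@,
@,@,@,
9) @,,,@,
@,,,@,
@,,,@,
@,@,@,
@,@,@,
10) @,,,@,
@@,@@,
@,,,@,
@,,,@,
@,,,@,
11) @,,,@,
@@,@@,
@,,,@,
@@,@@,
@@,@@,

1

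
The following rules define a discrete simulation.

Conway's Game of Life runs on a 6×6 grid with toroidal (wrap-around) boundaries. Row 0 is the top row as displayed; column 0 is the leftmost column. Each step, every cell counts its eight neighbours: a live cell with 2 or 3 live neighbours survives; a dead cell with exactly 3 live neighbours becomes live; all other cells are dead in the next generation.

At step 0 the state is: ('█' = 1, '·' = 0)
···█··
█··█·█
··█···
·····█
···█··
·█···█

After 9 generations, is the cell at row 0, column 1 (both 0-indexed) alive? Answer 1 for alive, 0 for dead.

1

t=0: ···█··
█··█·█
··█···
·····█
···█··
·█···█
t=1: ··█··█
··███·
█···██
······
█···█·
··█·█·
t=2: ·██··█
███···
····██
█···█·
···█·█
·█··█·
t=3: ···█·█
··███·
···██·
█··█··
█··█·█
·█·███
t=4: █····█
··█··█
·····█
█·██··
·█·█··
···█··
t=5: █···██
····██
██████
█████·
·█·██·
█·█·█·
t=6: ██····
··█···
······
······
······
█·█···
t=7: █·█···
·█····
······
······
······
█·····
t=8: █·····
·█····
······
······
······
·█····
t=9: ██····
······
······
······
······
······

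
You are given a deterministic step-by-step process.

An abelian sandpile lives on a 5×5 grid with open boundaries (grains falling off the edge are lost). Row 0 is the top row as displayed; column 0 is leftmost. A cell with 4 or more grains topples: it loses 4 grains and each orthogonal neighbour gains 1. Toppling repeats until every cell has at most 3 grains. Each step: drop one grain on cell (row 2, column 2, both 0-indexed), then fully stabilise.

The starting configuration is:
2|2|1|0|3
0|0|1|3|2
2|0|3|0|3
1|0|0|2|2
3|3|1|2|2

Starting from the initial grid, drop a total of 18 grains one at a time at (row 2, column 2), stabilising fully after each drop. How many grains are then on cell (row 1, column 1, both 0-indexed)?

3

gen 0: 2|2|1|0|3
0|0|1|3|2
2|0|3|0|3
1|0|0|2|2
3|3|1|2|2
gen 1: 2|2|1|0|3
0|0|2|3|2
2|1|0|1|3
1|0|1|2|2
3|3|1|2|2
gen 2: 2|2|1|0|3
0|0|2|3|2
2|1|1|1|3
1|0|1|2|2
3|3|1|2|2
gen 3: 2|2|1|0|3
0|0|2|3|2
2|1|2|1|3
1|0|1|2|2
3|3|1|2|2
gen 4: 2|2|1|0|3
0|0|2|3|2
2|1|3|1|3
1|0|1|2|2
3|3|1|2|2
gen 5: 2|2|1|0|3
0|0|3|3|2
2|2|0|2|3
1|0|2|2|2
3|3|1|2|2
gen 6: 2|2|1|0|3
0|0|3|3|2
2|2|1|2|3
1|0|2|2|2
3|3|1|2|2
gen 7: 2|2|1|0|3
0|0|3|3|2
2|2|2|2|3
1|0|2|2|2
3|3|1|2|2
gen 8: 2|2|1|0|3
0|0|3|3|2
2|2|3|2|3
1|0|2|2|2
3|3|1|2|2
gen 9: 2|2|2|2|0
0|1|1|2|1
2|3|2|1|1
1|0|3|3|3
3|3|1|2|2
gen 10: 2|2|2|2|0
0|1|1|2|1
2|3|3|1|1
1|0|3|3|3
3|3|1|2|2
gen 11: 2|2|2|2|0
0|2|2|2|1
3|0|2|3|2
1|2|1|1|0
3|3|2|3|3
gen 12: 2|2|2|2|0
0|2|2|2|1
3|0|3|3|2
1|2|1|1|0
3|3|2|3|3
gen 13: 2|2|2|2|0
0|2|3|3|1
3|1|1|0|3
1|2|2|2|0
3|3|2|3|3
gen 14: 2|2|2|2|0
0|2|3|3|1
3|1|2|0|3
1|2|2|2|0
3|3|2|3|3
gen 15: 2|2|2|2|0
0|2|3|3|1
3|1|3|0|3
1|2|2|2|0
3|3|2|3|3
gen 16: 2|2|3|3|0
0|3|1|0|2
3|2|1|2|3
1|2|3|2|0
3|3|2|3|3
gen 17: 2|2|3|3|0
0|3|1|0|2
3|2|2|2|3
1|2|3|2|0
3|3|2|3|3
gen 18: 2|2|3|3|0
0|3|1|0|2
3|2|3|2|3
1|2|3|2|0
3|3|2|3|3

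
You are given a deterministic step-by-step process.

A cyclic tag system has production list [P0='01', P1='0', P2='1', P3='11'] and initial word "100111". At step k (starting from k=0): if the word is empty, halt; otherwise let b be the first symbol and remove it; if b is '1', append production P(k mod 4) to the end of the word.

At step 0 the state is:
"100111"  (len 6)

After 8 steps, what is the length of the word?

7

[0] "100111"  (len 6)
[1] "0011101"  (len 7)
[2] "011101"  (len 6)
[3] "11101"  (len 5)
[4] "110111"  (len 6)
[5] "1011101"  (len 7)
[6] "0111010"  (len 7)
[7] "111010"  (len 6)
[8] "1101011"  (len 7)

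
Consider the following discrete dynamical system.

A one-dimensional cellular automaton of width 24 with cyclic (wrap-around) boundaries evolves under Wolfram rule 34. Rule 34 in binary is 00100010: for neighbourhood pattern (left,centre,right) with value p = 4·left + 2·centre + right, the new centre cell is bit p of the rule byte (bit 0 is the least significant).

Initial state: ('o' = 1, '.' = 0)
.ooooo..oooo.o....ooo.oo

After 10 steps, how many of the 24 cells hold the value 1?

5

step 0: .ooooo..oooo.o....ooo.oo
step 1: o......o....o....o...o..
step 2: ......o....o....o...o..o
step 3: .....o....o....o...o..o.
step 4: ....o....o....o...o..o..
step 5: ...o....o....o...o..o...
step 6: ..o....o....o...o..o....
step 7: .o....o....o...o..o.....
step 8: o....o....o...o..o......
step 9: ....o....o...o..o......o
step 10: ...o....o...o..o......o.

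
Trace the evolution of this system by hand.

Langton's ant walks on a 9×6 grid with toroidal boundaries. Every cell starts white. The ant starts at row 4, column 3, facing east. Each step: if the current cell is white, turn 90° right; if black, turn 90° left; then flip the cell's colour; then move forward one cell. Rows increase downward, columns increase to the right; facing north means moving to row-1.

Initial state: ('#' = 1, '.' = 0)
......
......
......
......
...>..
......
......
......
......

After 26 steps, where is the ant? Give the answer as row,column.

3,0

step 0: ......
......
......
......
...>..
......
......
......
......
step 1: ......
......
......
......
...#..
...v..
......
......
......
step 2: ......
......
......
......
...#..
..<#..
......
......
......
step 3: ......
......
......
......
..^#..
..##..
......
......
......
step 4: ......
......
......
......
..#>..
..##..
......
......
......
step 5: ......
......
......
...^..
..#...
..##..
......
......
......
step 6: ......
......
......
...#>.
..#...
..##..
......
......
......
step 7: ......
......
......
...##.
..#.v.
..##..
......
......
......
step 8: ......
......
......
...##.
..#<#.
..##..
......
......
......
step 9: ......
......
......
...^#.
..###.
..##..
......
......
......
step 10: ......
......
......
..<.#.
..###.
..##..
......
......
......
step 11: ......
......
..^...
..#.#.
..###.
..##..
......
......
......
step 12: ......
......
..#>..
..#.#.
..###.
..##..
......
......
......
step 13: ......
......
..##..
..#v#.
..###.
..##..
......
......
......
step 14: ......
......
..##..
..<##.
..###.
..##..
......
......
......
step 15: ......
......
..##..
...##.
..v##.
..##..
......
......
......
step 16: ......
......
..##..
...##.
...>#.
..##..
......
......
......
step 17: ......
......
..##..
...^#.
....#.
..##..
......
......
......
step 18: ......
......
..##..
..<.#.
....#.
..##..
......
......
......
step 19: ......
......
..^#..
..#.#.
....#.
..##..
......
......
......
step 20: ......
......
.<.#..
..#.#.
....#.
..##..
......
......
......
step 21: ......
.^....
.#.#..
..#.#.
....#.
..##..
......
......
......
step 22: ......
.#>...
.#.#..
..#.#.
....#.
..##..
......
......
......
step 23: ......
.##...
.#v#..
..#.#.
....#.
..##..
......
......
......
step 24: ......
.##...
.<##..
..#.#.
....#.
..##..
......
......
......
step 25: ......
.##...
..##..
.v#.#.
....#.
..##..
......
......
......
step 26: ......
.##...
..##..
<##.#.
....#.
..##..
......
......
......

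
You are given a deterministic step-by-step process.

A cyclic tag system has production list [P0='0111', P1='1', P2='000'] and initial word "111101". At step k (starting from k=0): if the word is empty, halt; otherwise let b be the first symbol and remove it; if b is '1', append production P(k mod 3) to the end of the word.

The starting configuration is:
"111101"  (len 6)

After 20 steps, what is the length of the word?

k=0  "111101"  (len 6)
k=1  "111010111"  (len 9)
k=2  "110101111"  (len 9)
k=3  "10101111000"  (len 11)
k=4  "01011110000111"  (len 14)
k=5  "1011110000111"  (len 13)
k=6  "011110000111000"  (len 15)
k=7  "11110000111000"  (len 14)
k=8  "11100001110001"  (len 14)
k=9  "1100001110001000"  (len 16)
k=10  "1000011100010000111"  (len 19)
k=11  "0000111000100001111"  (len 19)
k=12  "000111000100001111"  (len 18)
k=13  "00111000100001111"  (len 17)
k=14  "0111000100001111"  (len 16)
k=15  "111000100001111"  (len 15)
k=16  "110001000011110111"  (len 18)
k=17  "100010000111101111"  (len 18)
k=18  "00010000111101111000"  (len 20)
k=19  "0010000111101111000"  (len 19)
k=20  "010000111101111000"  (len 18)

18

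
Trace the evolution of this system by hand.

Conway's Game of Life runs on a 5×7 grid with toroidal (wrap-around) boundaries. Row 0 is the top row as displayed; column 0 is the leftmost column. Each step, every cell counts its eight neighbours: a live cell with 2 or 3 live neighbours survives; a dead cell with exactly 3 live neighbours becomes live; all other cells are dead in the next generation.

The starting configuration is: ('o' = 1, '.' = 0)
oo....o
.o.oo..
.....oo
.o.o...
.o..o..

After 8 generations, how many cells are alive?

step 0: oo....o
.o.oo..
.....oo
.o.o...
.o..o..
step 1: .o.ooo.
.oo.o..
o..o.o.
o.o.oo.
.o.....
step 2: oo.ooo.
oo....o
o....o.
o.oooo.
oo....o
step 3: ....oo.
..o....
..oo.o.
..oooo.
.......
step 4: .......
..o..o.
.o...o.
..o..o.
.......
step 5: .......
.......
.oo.ooo
.......
.......
step 6: .......
.....o.
.....o.
.....o.
.......
step 7: .......
.......
....ooo
.......
.......
step 8: .......
.....o.
.....o.
.....o.
.......

3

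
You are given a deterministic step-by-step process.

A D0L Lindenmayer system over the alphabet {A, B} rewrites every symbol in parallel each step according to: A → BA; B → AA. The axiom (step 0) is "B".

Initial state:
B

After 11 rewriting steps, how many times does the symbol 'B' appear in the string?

682

step 0: B
step 1: AA
step 2: BABA
step 3: AABAAABA
step 4: BABAAABABABAAABA
step 5: AABAAABABABAAABAAABAAABABABAAABA
step 6: BABAAABABABAAABAAABAAABABABAAABABABAAABABABAAABAAABAAABABABAAABA
step 7: AABAAABABABAAABAAABAAABABABAAABABABAAABABABAAABAAABAAABABA…BABABAAABAAABAAABABABAAABABABAAABABABAAABAAABAAABABABAAABA  (len 128)
step 8: BABAAABABABAAABAAABAAABABABAAABABABAAABABABAAABAAABAAABABA…BABABAAABAAABAAABABABAAABABABAAABABABAAABAAABAAABABABAAABA  (len 256)
step 9: AABAAABABABAAABAAABAAABABABAAABABABAAABABABAAABAAABAAABABA…BABABAAABAAABAAABABABAAABABABAAABABABAAABAAABAAABABABAAABA  (len 512)
step 10: BABAAABABABAAABAAABAAABABABAAABABABAAABABABAAABAAABAAABABA…BABABAAABAAABAAABABABAAABABABAAABABABAAABAAABAAABABABAAABA  (len 1024)
step 11: AABAAABABABAAABAAABAAABABABAAABABABAAABABABAAABAAABAAABABA…BABABAAABAAABAAABABABAAABABABAAABABABAAABAAABAAABABABAAABA  (len 2048)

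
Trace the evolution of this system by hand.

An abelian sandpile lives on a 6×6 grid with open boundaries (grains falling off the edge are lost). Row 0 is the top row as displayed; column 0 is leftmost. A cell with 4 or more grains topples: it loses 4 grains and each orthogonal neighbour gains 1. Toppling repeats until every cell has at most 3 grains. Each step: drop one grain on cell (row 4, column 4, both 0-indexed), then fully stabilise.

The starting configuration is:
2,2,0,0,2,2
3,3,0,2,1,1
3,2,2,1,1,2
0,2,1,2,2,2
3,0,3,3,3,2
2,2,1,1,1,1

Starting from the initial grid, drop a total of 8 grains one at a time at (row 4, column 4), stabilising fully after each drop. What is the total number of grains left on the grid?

step 0: 2,2,0,0,2,2
3,3,0,2,1,1
3,2,2,1,1,2
0,2,1,2,2,2
3,0,3,3,3,2
2,2,1,1,1,1
step 1: 2,2,0,0,2,2
3,3,0,2,1,1
3,2,2,1,1,2
0,2,2,3,3,2
3,1,0,1,1,3
2,2,2,2,2,1
step 2: 2,2,0,0,2,2
3,3,0,2,1,1
3,2,2,1,1,2
0,2,2,3,3,2
3,1,0,1,2,3
2,2,2,2,2,1
step 3: 2,2,0,0,2,2
3,3,0,2,1,1
3,2,2,1,1,2
0,2,2,3,3,2
3,1,0,1,3,3
2,2,2,2,2,1
step 4: 2,2,0,0,2,2
3,3,0,2,1,1
3,2,2,2,2,3
0,2,3,0,2,0
3,1,0,3,2,1
2,2,2,2,3,2
step 5: 2,2,0,0,2,2
3,3,0,2,1,1
3,2,2,2,2,3
0,2,3,0,2,0
3,1,0,3,3,1
2,2,2,2,3,2
step 6: 2,2,0,0,2,2
3,3,0,2,1,1
3,2,2,2,2,3
0,2,3,1,3,0
3,1,1,1,2,2
2,2,3,0,1,3
step 7: 2,2,0,0,2,2
3,3,0,2,1,1
3,2,2,2,2,3
0,2,3,1,3,0
3,1,1,1,3,2
2,2,3,0,1,3
step 8: 2,2,0,0,2,2
3,3,0,2,1,1
3,2,2,2,3,3
0,2,3,2,0,1
3,1,1,2,1,3
2,2,3,0,2,3

64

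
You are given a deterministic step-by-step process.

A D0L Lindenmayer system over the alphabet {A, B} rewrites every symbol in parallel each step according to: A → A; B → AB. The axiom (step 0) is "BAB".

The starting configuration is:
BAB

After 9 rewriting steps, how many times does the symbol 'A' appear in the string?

19

0) BAB
1) ABAAB
2) AABAAAB
3) AAABAAAAB
4) AAAABAAAAAB
5) AAAAABAAAAAAB
6) AAAAAABAAAAAAAB
7) AAAAAAABAAAAAAAAB
8) AAAAAAAABAAAAAAAAAB
9) AAAAAAAAABAAAAAAAAAAB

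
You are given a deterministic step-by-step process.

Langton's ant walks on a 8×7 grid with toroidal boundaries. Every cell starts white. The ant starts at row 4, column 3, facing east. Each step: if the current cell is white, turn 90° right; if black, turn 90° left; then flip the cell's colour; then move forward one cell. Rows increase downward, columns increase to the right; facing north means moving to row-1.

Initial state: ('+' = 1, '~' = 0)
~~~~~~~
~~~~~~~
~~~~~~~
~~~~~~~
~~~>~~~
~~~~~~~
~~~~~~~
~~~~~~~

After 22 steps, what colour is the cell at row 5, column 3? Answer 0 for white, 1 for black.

1

t=0: ~~~~~~~
~~~~~~~
~~~~~~~
~~~~~~~
~~~>~~~
~~~~~~~
~~~~~~~
~~~~~~~
t=1: ~~~~~~~
~~~~~~~
~~~~~~~
~~~~~~~
~~~+~~~
~~~v~~~
~~~~~~~
~~~~~~~
t=2: ~~~~~~~
~~~~~~~
~~~~~~~
~~~~~~~
~~~+~~~
~~<+~~~
~~~~~~~
~~~~~~~
t=3: ~~~~~~~
~~~~~~~
~~~~~~~
~~~~~~~
~~^+~~~
~~++~~~
~~~~~~~
~~~~~~~
t=4: ~~~~~~~
~~~~~~~
~~~~~~~
~~~~~~~
~~+>~~~
~~++~~~
~~~~~~~
~~~~~~~
t=5: ~~~~~~~
~~~~~~~
~~~~~~~
~~~^~~~
~~+~~~~
~~++~~~
~~~~~~~
~~~~~~~
t=6: ~~~~~~~
~~~~~~~
~~~~~~~
~~~+>~~
~~+~~~~
~~++~~~
~~~~~~~
~~~~~~~
t=7: ~~~~~~~
~~~~~~~
~~~~~~~
~~~++~~
~~+~v~~
~~++~~~
~~~~~~~
~~~~~~~
t=8: ~~~~~~~
~~~~~~~
~~~~~~~
~~~++~~
~~+<+~~
~~++~~~
~~~~~~~
~~~~~~~
t=9: ~~~~~~~
~~~~~~~
~~~~~~~
~~~^+~~
~~+++~~
~~++~~~
~~~~~~~
~~~~~~~
t=10: ~~~~~~~
~~~~~~~
~~~~~~~
~~<~+~~
~~+++~~
~~++~~~
~~~~~~~
~~~~~~~
t=11: ~~~~~~~
~~~~~~~
~~^~~~~
~~+~+~~
~~+++~~
~~++~~~
~~~~~~~
~~~~~~~
t=12: ~~~~~~~
~~~~~~~
~~+>~~~
~~+~+~~
~~+++~~
~~++~~~
~~~~~~~
~~~~~~~
t=13: ~~~~~~~
~~~~~~~
~~++~~~
~~+v+~~
~~+++~~
~~++~~~
~~~~~~~
~~~~~~~
t=14: ~~~~~~~
~~~~~~~
~~++~~~
~~<++~~
~~+++~~
~~++~~~
~~~~~~~
~~~~~~~
t=15: ~~~~~~~
~~~~~~~
~~++~~~
~~~++~~
~~v++~~
~~++~~~
~~~~~~~
~~~~~~~
t=16: ~~~~~~~
~~~~~~~
~~++~~~
~~~++~~
~~~>+~~
~~++~~~
~~~~~~~
~~~~~~~
t=17: ~~~~~~~
~~~~~~~
~~++~~~
~~~^+~~
~~~~+~~
~~++~~~
~~~~~~~
~~~~~~~
t=18: ~~~~~~~
~~~~~~~
~~++~~~
~~<~+~~
~~~~+~~
~~++~~~
~~~~~~~
~~~~~~~
t=19: ~~~~~~~
~~~~~~~
~~^+~~~
~~+~+~~
~~~~+~~
~~++~~~
~~~~~~~
~~~~~~~
t=20: ~~~~~~~
~~~~~~~
~<~+~~~
~~+~+~~
~~~~+~~
~~++~~~
~~~~~~~
~~~~~~~
t=21: ~~~~~~~
~^~~~~~
~+~+~~~
~~+~+~~
~~~~+~~
~~++~~~
~~~~~~~
~~~~~~~
t=22: ~~~~~~~
~+>~~~~
~+~+~~~
~~+~+~~
~~~~+~~
~~++~~~
~~~~~~~
~~~~~~~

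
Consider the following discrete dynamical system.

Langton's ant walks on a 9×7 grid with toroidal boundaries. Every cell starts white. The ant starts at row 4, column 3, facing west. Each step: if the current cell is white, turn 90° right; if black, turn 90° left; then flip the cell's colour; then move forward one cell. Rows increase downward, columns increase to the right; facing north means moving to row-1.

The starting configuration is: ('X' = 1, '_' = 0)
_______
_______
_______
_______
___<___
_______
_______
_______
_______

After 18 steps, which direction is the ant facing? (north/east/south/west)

t=0: _______
_______
_______
_______
___<___
_______
_______
_______
_______
t=1: _______
_______
_______
___^___
___X___
_______
_______
_______
_______
t=2: _______
_______
_______
___X>__
___X___
_______
_______
_______
_______
t=3: _______
_______
_______
___XX__
___Xv__
_______
_______
_______
_______
t=4: _______
_______
_______
___XX__
___<X__
_______
_______
_______
_______
t=5: _______
_______
_______
___XX__
____X__
___v___
_______
_______
_______
t=6: _______
_______
_______
___XX__
____X__
__<X___
_______
_______
_______
t=7: _______
_______
_______
___XX__
__^_X__
__XX___
_______
_______
_______
t=8: _______
_______
_______
___XX__
__X>X__
__XX___
_______
_______
_______
t=9: _______
_______
_______
___XX__
__XXX__
__Xv___
_______
_______
_______
t=10: _______
_______
_______
___XX__
__XXX__
__X_>__
_______
_______
_______
t=11: _______
_______
_______
___XX__
__XXX__
__X_X__
____v__
_______
_______
t=12: _______
_______
_______
___XX__
__XXX__
__X_X__
___<X__
_______
_______
t=13: _______
_______
_______
___XX__
__XXX__
__X^X__
___XX__
_______
_______
t=14: _______
_______
_______
___XX__
__XXX__
__XX>__
___XX__
_______
_______
t=15: _______
_______
_______
___XX__
__XX^__
__XX___
___XX__
_______
_______
t=16: _______
_______
_______
___XX__
__X<___
__XX___
___XX__
_______
_______
t=17: _______
_______
_______
___XX__
__X____
__Xv___
___XX__
_______
_______
t=18: _______
_______
_______
___XX__
__X____
__X_>__
___XX__
_______
_______

east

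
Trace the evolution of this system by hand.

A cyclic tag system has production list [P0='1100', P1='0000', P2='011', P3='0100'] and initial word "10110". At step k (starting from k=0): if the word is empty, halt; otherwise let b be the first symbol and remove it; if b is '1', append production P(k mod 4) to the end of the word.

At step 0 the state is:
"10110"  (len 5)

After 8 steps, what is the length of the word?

t=0: "10110"  (len 5)
t=1: "01101100"  (len 8)
t=2: "1101100"  (len 7)
t=3: "101100011"  (len 9)
t=4: "011000110100"  (len 12)
t=5: "11000110100"  (len 11)
t=6: "10001101000000"  (len 14)
t=7: "0001101000000011"  (len 16)
t=8: "001101000000011"  (len 15)

15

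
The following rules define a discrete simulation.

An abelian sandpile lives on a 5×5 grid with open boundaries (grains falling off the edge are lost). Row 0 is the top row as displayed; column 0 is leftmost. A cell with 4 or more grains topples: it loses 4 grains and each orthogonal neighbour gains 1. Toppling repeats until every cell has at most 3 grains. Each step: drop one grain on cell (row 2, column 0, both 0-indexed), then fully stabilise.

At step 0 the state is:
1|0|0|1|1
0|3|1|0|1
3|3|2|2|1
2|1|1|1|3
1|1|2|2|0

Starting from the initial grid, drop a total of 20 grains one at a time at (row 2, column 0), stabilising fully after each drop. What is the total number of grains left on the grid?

42

t=0: 1|0|0|1|1
0|3|1|0|1
3|3|2|2|1
2|1|1|1|3
1|1|2|2|0
t=1: 1|1|0|1|1
2|0|2|0|1
1|1|3|2|1
3|2|1|1|3
1|1|2|2|0
t=2: 1|1|0|1|1
2|0|2|0|1
2|1|3|2|1
3|2|1|1|3
1|1|2|2|0
t=3: 1|1|0|1|1
2|0|2|0|1
3|1|3|2|1
3|2|1|1|3
1|1|2|2|0
t=4: 1|1|0|1|1
3|0|2|0|1
1|2|3|2|1
0|3|1|1|3
2|1|2|2|0
t=5: 1|1|0|1|1
3|0|2|0|1
2|2|3|2|1
0|3|1|1|3
2|1|2|2|0
t=6: 1|1|0|1|1
3|0|2|0|1
3|2|3|2|1
0|3|1|1|3
2|1|2|2|0
t=7: 2|1|0|1|1
0|1|2|0|1
1|3|3|2|1
1|3|1|1|3
2|1|2|2|0
t=8: 2|1|0|1|1
0|1|2|0|1
2|3|3|2|1
1|3|1|1|3
2|1|2|2|0
t=9: 2|1|0|1|1
0|1|2|0|1
3|3|3|2|1
1|3|1|1|3
2|1|2|2|0
t=10: 2|1|0|1|1
1|2|3|0|1
1|2|0|3|1
3|0|3|1|3
2|2|2|2|0
t=11: 2|1|0|1|1
1|2|3|0|1
2|2|0|3|1
3|0|3|1|3
2|2|2|2|0
t=12: 2|1|0|1|1
1|2|3|0|1
3|2|0|3|1
3|0|3|1|3
2|2|2|2|0
t=13: 2|1|0|1|1
2|2|3|0|1
1|3|0|3|1
0|1|3|1|3
3|2|2|2|0
t=14: 2|1|0|1|1
2|2|3|0|1
2|3|0|3|1
0|1|3|1|3
3|2|2|2|0
t=15: 2|1|0|1|1
2|2|3|0|1
3|3|0|3|1
0|1|3|1|3
3|2|2|2|0
t=16: 2|1|0|1|1
3|3|3|0|1
1|0|1|3|1
1|2|3|1|3
3|2|2|2|0
t=17: 2|1|0|1|1
3|3|3|0|1
2|0|1|3|1
1|2|3|1|3
3|2|2|2|0
t=18: 2|1|0|1|1
3|3|3|0|1
3|0|1|3|1
1|2|3|1|3
3|2|2|2|0
t=19: 3|2|1|1|1
1|1|0|1|1
1|2|2|3|1
2|2|3|1|3
3|2|2|2|0
t=20: 3|2|1|1|1
1|1|0|1|1
2|2|2|3|1
2|2|3|1|3
3|2|2|2|0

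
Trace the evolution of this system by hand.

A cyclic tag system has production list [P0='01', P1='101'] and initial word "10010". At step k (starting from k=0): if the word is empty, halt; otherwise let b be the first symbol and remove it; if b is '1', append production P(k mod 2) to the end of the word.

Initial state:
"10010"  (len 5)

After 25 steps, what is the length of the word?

k=0  "10010"  (len 5)
k=1  "001001"  (len 6)
k=2  "01001"  (len 5)
k=3  "1001"  (len 4)
k=4  "001101"  (len 6)
k=5  "01101"  (len 5)
k=6  "1101"  (len 4)
k=7  "10101"  (len 5)
k=8  "0101101"  (len 7)
k=9  "101101"  (len 6)
k=10  "01101101"  (len 8)
k=11  "1101101"  (len 7)
k=12  "101101101"  (len 9)
k=13  "0110110101"  (len 10)
k=14  "110110101"  (len 9)
k=15  "1011010101"  (len 10)
k=16  "011010101101"  (len 12)
k=17  "11010101101"  (len 11)
k=18  "1010101101101"  (len 13)
k=19  "01010110110101"  (len 14)
k=20  "1010110110101"  (len 13)
k=21  "01011011010101"  (len 14)
k=22  "1011011010101"  (len 13)
k=23  "01101101010101"  (len 14)
k=24  "1101101010101"  (len 13)
k=25  "10110101010101"  (len 14)

14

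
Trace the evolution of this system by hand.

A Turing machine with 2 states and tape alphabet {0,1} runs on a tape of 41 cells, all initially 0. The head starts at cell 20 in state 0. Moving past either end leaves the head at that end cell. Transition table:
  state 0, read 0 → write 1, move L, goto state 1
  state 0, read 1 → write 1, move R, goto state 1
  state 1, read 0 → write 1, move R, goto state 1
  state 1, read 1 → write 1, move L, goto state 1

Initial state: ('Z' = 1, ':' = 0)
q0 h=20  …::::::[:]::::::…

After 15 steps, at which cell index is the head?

15

gen 0: q0 h=20  …::::::[:]::::::…
gen 1: q1 h=19  …::::::[:]Z:::::…
gen 2: q1 h=20  …:::::Z[Z]::::::…
gen 3: q1 h=19  …::::::[Z]Z:::::…
gen 4: q1 h=18  …::::::[:]ZZ::::…
gen 5: q1 h=19  …:::::Z[Z]Z:::::…
gen 6: q1 h=18  …::::::[Z]ZZ::::…
gen 7: q1 h=17  …::::::[:]ZZZ:::…
gen 8: q1 h=18  …:::::Z[Z]ZZ::::…
gen 9: q1 h=17  …::::::[Z]ZZZ:::…
gen 10: q1 h=16  …::::::[:]ZZZZ::…
gen 11: q1 h=17  …:::::Z[Z]ZZZ:::…
gen 12: q1 h=16  …::::::[Z]ZZZZ::…
gen 13: q1 h=15  …::::::[:]ZZZZZ:…
gen 14: q1 h=16  …:::::Z[Z]ZZZZ::…
gen 15: q1 h=15  …::::::[Z]ZZZZZ:…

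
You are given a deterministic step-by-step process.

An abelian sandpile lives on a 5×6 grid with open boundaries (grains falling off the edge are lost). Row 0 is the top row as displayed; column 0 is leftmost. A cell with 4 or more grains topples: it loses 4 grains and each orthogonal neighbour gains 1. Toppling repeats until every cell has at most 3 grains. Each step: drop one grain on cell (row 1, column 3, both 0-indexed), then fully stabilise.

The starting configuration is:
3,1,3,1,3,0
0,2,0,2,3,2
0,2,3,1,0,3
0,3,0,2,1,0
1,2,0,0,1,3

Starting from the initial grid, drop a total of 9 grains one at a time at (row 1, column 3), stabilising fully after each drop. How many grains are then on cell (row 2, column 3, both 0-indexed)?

1

step 0: 3,1,3,1,3,0
0,2,0,2,3,2
0,2,3,1,0,3
0,3,0,2,1,0
1,2,0,0,1,3
step 1: 3,1,3,1,3,0
0,2,0,3,3,2
0,2,3,1,0,3
0,3,0,2,1,0
1,2,0,0,1,3
step 2: 3,1,3,3,0,1
0,2,1,1,1,3
0,2,3,2,1,3
0,3,0,2,1,0
1,2,0,0,1,3
step 3: 3,1,3,3,0,1
0,2,1,2,1,3
0,2,3,2,1,3
0,3,0,2,1,0
1,2,0,0,1,3
step 4: 3,1,3,3,0,1
0,2,1,3,1,3
0,2,3,2,1,3
0,3,0,2,1,0
1,2,0,0,1,3
step 5: 3,2,0,1,1,1
0,2,3,1,2,3
0,2,3,3,1,3
0,3,0,2,1,0
1,2,0,0,1,3
step 6: 3,2,0,1,1,1
0,2,3,2,2,3
0,2,3,3,1,3
0,3,0,2,1,0
1,2,0,0,1,3
step 7: 3,2,0,1,1,1
0,2,3,3,2,3
0,2,3,3,1,3
0,3,0,2,1,0
1,2,0,0,1,3
step 8: 3,2,1,2,1,1
0,3,1,2,3,3
0,3,1,1,2,3
0,3,1,3,1,0
1,2,0,0,1,3
step 9: 3,2,1,2,1,1
0,3,1,3,3,3
0,3,1,1,2,3
0,3,1,3,1,0
1,2,0,0,1,3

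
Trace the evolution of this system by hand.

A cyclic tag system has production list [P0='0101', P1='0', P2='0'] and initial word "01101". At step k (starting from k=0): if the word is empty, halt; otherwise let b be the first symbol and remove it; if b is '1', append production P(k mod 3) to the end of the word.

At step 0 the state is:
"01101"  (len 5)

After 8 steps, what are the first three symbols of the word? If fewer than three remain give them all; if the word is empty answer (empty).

[0] "01101"  (len 5)
[1] "1101"  (len 4)
[2] "1010"  (len 4)
[3] "0100"  (len 4)
[4] "100"  (len 3)
[5] "000"  (len 3)
[6] "00"  (len 2)
[7] "0"  (len 1)
[8] (halted — word empty)

(empty)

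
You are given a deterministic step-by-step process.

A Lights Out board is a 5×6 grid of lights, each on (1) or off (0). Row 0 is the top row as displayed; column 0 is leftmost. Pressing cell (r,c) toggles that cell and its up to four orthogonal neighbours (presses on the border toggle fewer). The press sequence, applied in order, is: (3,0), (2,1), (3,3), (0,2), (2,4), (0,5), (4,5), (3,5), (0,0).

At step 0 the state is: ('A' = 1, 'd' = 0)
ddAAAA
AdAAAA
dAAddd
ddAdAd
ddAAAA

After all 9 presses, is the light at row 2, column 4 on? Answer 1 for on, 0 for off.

1

t=0: ddAAAA
AdAAAA
dAAddd
ddAdAd
ddAAAA
t=1: ddAAAA
AdAAAA
AAAddd
AAAdAd
AdAAAA
t=2: ddAAAA
AAAAAA
dddddd
AdAdAd
AdAAAA
t=3: ddAAAA
AAAAAA
dddAdd
AddAdd
AdAdAA
t=4: dAddAA
AAdAAA
dddAdd
AddAdd
AdAdAA
t=5: dAddAA
AAdAdA
ddddAA
AddAAd
AdAdAA
t=6: dAdddd
AAdAdd
ddddAA
AddAAd
AdAdAA
t=7: dAdddd
AAdAdd
ddddAA
AddAAA
AdAddd
t=8: dAdddd
AAdAdd
ddddAd
AddAdd
AdAddA
t=9: Addddd
dAdAdd
ddddAd
AddAdd
AdAddA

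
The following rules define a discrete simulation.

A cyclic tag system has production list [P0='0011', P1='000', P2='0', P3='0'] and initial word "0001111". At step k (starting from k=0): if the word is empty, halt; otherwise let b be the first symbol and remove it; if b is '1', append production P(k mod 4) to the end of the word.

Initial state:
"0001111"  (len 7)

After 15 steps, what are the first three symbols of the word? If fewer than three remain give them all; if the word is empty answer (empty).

000

k=0  "0001111"  (len 7)
k=1  "001111"  (len 6)
k=2  "01111"  (len 5)
k=3  "1111"  (len 4)
k=4  "1110"  (len 4)
k=5  "1100011"  (len 7)
k=6  "100011000"  (len 9)
k=7  "000110000"  (len 9)
k=8  "00110000"  (len 8)
k=9  "0110000"  (len 7)
k=10  "110000"  (len 6)
k=11  "100000"  (len 6)
k=12  "000000"  (len 6)
k=13  "00000"  (len 5)
k=14  "0000"  (len 4)
k=15  "000"  (len 3)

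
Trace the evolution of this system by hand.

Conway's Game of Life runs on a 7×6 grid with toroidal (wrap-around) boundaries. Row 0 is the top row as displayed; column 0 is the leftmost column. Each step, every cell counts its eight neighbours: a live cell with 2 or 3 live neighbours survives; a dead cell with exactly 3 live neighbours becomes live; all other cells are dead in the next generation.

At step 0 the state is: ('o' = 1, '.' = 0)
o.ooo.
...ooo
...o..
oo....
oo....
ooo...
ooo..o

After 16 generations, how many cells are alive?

12

k=0  o.ooo.
...ooo
...o..
oo....
oo....
ooo...
ooo..o
k=1  ......
.....o
o.oo.o
ooo...
.....o
......
....o.
k=2  ......
o...oo
..oooo
..ooo.
oo....
......
......
k=3  .....o
o.....
ooo...
o.....
.ooo..
......
......
k=4  ......
o....o
o....o
o..o..
.oo...
..o...
......
k=5  ......
o....o
.o..o.
o.o..o
.ooo..
.oo...
......
k=6  ......
o....o
.o..o.
o...oo
...o..
.o.o..
......
k=7  ......
o....o
.o..o.
o..ooo
o.oo.o
..o...
......
k=8  ......
o....o
.o.o..
......
o.o...
.ooo..
......
k=9  ......
o.....
o.....
.oo...
..oo..
.ooo..
..o...
k=10  ......
......
o.....
.ooo..
......
.o....
.ooo..
k=11  ..o...
......
.oo...
.oo...
.o....
.o....
.oo...
k=12  .oo...
.oo...
.oo...
o.....
oo....
oo....
.oo...
k=13  o..o..
o..o..
o.o...
o.o...
.....o
......
......
k=14  ......
o.oo.o
o.oo.o
o....o
......
......
......
k=15  ......
o.oo.o
..oo..
oo..oo
......
......
......
k=16  ......
.oooo.
......
oooooo
o....o
......
......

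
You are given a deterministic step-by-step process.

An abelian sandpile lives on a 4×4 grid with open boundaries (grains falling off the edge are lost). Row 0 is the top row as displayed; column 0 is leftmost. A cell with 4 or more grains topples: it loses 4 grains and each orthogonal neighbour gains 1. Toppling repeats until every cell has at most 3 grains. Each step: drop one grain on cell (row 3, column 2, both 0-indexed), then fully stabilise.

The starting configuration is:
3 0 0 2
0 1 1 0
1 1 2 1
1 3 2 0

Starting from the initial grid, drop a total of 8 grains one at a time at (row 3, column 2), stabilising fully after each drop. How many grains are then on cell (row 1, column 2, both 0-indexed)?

2

0) 3 0 0 2
0 1 1 0
1 1 2 1
1 3 2 0
1) 3 0 0 2
0 1 1 0
1 1 2 1
1 3 3 0
2) 3 0 0 2
0 1 1 0
1 2 3 1
2 0 1 1
3) 3 0 0 2
0 1 1 0
1 2 3 1
2 0 2 1
4) 3 0 0 2
0 1 1 0
1 2 3 1
2 0 3 1
5) 3 0 0 2
0 1 2 0
1 3 0 2
2 1 1 2
6) 3 0 0 2
0 1 2 0
1 3 0 2
2 1 2 2
7) 3 0 0 2
0 1 2 0
1 3 0 2
2 1 3 2
8) 3 0 0 2
0 1 2 0
1 3 1 2
2 2 0 3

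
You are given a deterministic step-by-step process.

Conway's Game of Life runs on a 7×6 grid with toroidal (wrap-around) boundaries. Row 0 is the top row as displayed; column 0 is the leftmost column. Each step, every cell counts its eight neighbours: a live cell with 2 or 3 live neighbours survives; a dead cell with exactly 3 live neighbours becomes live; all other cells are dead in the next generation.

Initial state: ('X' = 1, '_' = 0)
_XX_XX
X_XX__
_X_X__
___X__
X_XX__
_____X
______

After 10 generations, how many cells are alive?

1

k=0  _XX_XX
X_XX__
_X_X__
___X__
X_XX__
_____X
______
k=1  XXX_XX
X____X
_X_XX_
_X_XX_
__XXX_
______
X___XX
k=2  ___X__
______
_X_X__
_X___X
__X_X_
______
___XX_
k=3  ___XX_
__X___
X_X___
XX_XX_
______
____X_
___XX_
k=4  __X_X_
_XX___
X_X__X
XXXX_X
___XXX
___XX_
_____X
k=5  _XXX__
X_X__X
____XX
______
_X____
___X__
_____X
k=6  _XXXXX
X_X__X
X___XX
______
______
______
___XX_
k=7  _X____
__X___
XX__X_
_____X
______
______
_____X
k=8  ______
X_X___
XX___X
X____X
______
______
______
k=9  ______
X____X
______
_X___X
______
______
______
k=10  ______
______
_____X
______
______
______
______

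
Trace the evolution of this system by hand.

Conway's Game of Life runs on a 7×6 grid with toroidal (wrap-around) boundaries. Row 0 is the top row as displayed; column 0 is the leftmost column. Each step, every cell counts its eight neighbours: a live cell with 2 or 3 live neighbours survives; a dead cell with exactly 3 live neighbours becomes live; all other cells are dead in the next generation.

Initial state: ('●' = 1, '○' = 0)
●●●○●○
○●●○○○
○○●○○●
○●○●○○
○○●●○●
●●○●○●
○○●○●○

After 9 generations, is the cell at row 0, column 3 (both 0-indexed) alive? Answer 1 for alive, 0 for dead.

[0] ●●●○●○
○●●○○○
○○●○○●
○●○●○○
○○●●○●
●●○●○●
○○●○●○
[1] ●○○○○●
○○○○○●
●○○●○○
●●○●○○
○○○●○●
●●○○○●
○○○○●○
[2] ●○○○●●
○○○○●●
●●●○●●
●●○●○●
○○○○○●
●○○○○●
○●○○●○
[3] ●○○●○○
○○○○○○
○○●○○○
○○○●○○
○●○○○○
●○○○●●
○●○○●○
[4] ○○○○○○
○○○○○○
○○○○○○
○○●○○○
●○○○●●
●●○○●●
○●○●●○
[5] ○○○○○○
○○○○○○
○○○○○○
○○○○○●
○○○●●○
○●●○○○
○●●●●○
[6] ○○●●○○
○○○○○○
○○○○○○
○○○○●○
○○●●●○
○●○○○○
○●○●○○
[7] ○○●●○○
○○○○○○
○○○○○○
○○○○●○
○○●●●○
○●○○●○
○●○●○○
[8] ○○●●○○
○○○○○○
○○○○○○
○○○○●○
○○●○●●
○●○○●○
○●○●●○
[9] ○○●●●○
○○○○○○
○○○○○○
○○○●●●
○○○○●●
●●○○○○
○●○○●○

1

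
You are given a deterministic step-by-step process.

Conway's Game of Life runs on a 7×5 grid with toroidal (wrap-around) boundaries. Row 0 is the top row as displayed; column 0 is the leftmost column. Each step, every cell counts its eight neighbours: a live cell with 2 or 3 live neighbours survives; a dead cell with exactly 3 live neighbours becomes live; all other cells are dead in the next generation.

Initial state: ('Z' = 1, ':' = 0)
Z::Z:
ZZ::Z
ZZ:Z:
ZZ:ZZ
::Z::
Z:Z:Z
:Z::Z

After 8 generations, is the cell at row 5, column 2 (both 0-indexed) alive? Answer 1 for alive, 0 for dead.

1

gen 0: Z::Z:
ZZ::Z
ZZ:Z:
ZZ:ZZ
::Z::
Z:Z:Z
:Z::Z
gen 1: ::ZZ:
:::Z:
:::Z:
:::Z:
::Z::
Z:Z:Z
:ZZ::
gen 2: :Z:Z:
:::ZZ
::ZZZ
::ZZ:
:ZZ:Z
Z:Z::
Z:::Z
gen 3: ::ZZ:
Z::::
:::::
Z::::
Z:::Z
::Z::
Z:ZZZ
gen 4: Z:Z::
:::::
:::::
Z:::Z
ZZ::Z
::Z::
::::Z
gen 5: :::::
:::::
:::::
:Z::Z
:Z:ZZ
:Z:ZZ
:Z:Z:
gen 6: :::::
:::::
:::::
::ZZZ
:Z:::
:Z:::
Z::ZZ
gen 7: ::::Z
:::::
:::Z:
::ZZ:
ZZ:Z:
:ZZ:Z
Z:::Z
gen 8: Z:::Z
:::::
::ZZ:
:Z:Z:
Z::::
::Z::
:Z::Z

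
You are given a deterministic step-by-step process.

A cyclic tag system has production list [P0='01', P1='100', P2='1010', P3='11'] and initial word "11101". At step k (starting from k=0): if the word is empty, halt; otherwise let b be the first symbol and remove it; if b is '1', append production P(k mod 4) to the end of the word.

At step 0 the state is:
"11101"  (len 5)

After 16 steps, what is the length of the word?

0) "11101"  (len 5)
1) "110101"  (len 6)
2) "10101100"  (len 8)
3) "01011001010"  (len 11)
4) "1011001010"  (len 10)
5) "01100101001"  (len 11)
6) "1100101001"  (len 10)
7) "1001010011010"  (len 13)
8) "00101001101011"  (len 14)
9) "0101001101011"  (len 13)
10) "101001101011"  (len 12)
11) "010011010111010"  (len 15)
12) "10011010111010"  (len 14)
13) "001101011101001"  (len 15)
14) "01101011101001"  (len 14)
15) "1101011101001"  (len 13)
16) "10101110100111"  (len 14)

14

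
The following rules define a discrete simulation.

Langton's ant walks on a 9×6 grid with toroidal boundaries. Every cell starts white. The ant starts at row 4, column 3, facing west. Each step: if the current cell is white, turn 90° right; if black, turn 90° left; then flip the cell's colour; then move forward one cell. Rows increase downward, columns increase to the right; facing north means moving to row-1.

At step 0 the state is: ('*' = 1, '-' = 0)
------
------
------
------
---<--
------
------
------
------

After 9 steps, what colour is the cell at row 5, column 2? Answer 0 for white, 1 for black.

t=0: ------
------
------
------
---<--
------
------
------
------
t=1: ------
------
------
---^--
---*--
------
------
------
------
t=2: ------
------
------
---*>-
---*--
------
------
------
------
t=3: ------
------
------
---**-
---*v-
------
------
------
------
t=4: ------
------
------
---**-
---<*-
------
------
------
------
t=5: ------
------
------
---**-
----*-
---v--
------
------
------
t=6: ------
------
------
---**-
----*-
--<*--
------
------
------
t=7: ------
------
------
---**-
--^-*-
--**--
------
------
------
t=8: ------
------
------
---**-
--*>*-
--**--
------
------
------
t=9: ------
------
------
---**-
--***-
--*v--
------
------
------

1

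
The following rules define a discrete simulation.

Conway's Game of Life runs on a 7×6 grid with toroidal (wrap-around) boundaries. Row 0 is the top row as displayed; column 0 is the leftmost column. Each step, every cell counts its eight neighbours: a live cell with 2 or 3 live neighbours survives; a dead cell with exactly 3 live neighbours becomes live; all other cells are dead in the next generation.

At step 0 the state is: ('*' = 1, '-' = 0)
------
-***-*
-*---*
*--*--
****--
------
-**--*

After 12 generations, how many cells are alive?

step 0: ------
-***-*
-*---*
*--*--
****--
------
-**--*
step 1: ---**-
-**-*-
-*-*-*
---***
****--
---*--
------
step 2: --***-
**---*
-*---*
-----*
**---*
-*-*--
---**-
step 3: ***---
-*-*-*
-*--**
-*--**
-**-**
-*-*-*
------
step 4: ***---
---*-*
-*-*--
-*----
-*----
-*-*-*
------
step 5: ***---
---**-
*---*-
**----
-*----
*-*---
------
step 6: -***--
*-***-
**-**-
**---*
--*---
-*----
*-*---
step 7: *---**
*-----
------
---***
--*---
-**---
*--*--
step 8: **--*-
*-----
----**
---**-
-**-*-
-***--
*-***-
step 9: *-*-*-
**--*-
---***
--*---
-*--*-
*----*
*---*-
step 10: *---*-
***---
******
--*--*
**---*
**--*-
*--**-
step 11: *-*-*-
------
----*-
------
--*-*-
--***-
*--**-
step 12: -*--*-
---*-*
------
---*--
--*-*-
-**---
------

9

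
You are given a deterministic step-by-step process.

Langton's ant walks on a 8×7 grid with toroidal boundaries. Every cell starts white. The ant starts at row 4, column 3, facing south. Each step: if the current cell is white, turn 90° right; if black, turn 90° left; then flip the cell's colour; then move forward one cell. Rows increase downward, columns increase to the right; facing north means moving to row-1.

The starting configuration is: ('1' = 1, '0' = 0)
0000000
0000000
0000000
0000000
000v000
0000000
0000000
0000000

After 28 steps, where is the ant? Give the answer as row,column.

2,5

step 0: 0000000
0000000
0000000
0000000
000v000
0000000
0000000
0000000
step 1: 0000000
0000000
0000000
0000000
00<1000
0000000
0000000
0000000
step 2: 0000000
0000000
0000000
00^0000
0011000
0000000
0000000
0000000
step 3: 0000000
0000000
0000000
001>000
0011000
0000000
0000000
0000000
step 4: 0000000
0000000
0000000
0011000
001v000
0000000
0000000
0000000
step 5: 0000000
0000000
0000000
0011000
0010>00
0000000
0000000
0000000
step 6: 0000000
0000000
0000000
0011000
0010100
0000v00
0000000
0000000
step 7: 0000000
0000000
0000000
0011000
0010100
000<100
0000000
0000000
step 8: 0000000
0000000
0000000
0011000
001^100
0001100
0000000
0000000
step 9: 0000000
0000000
0000000
0011000
0011>00
0001100
0000000
0000000
step 10: 0000000
0000000
0000000
0011^00
0011000
0001100
0000000
0000000
step 11: 0000000
0000000
0000000
00111>0
0011000
0001100
0000000
0000000
step 12: 0000000
0000000
0000000
0011110
00110v0
0001100
0000000
0000000
step 13: 0000000
0000000
0000000
0011110
0011<10
0001100
0000000
0000000
step 14: 0000000
0000000
0000000
0011^10
0011110
0001100
0000000
0000000
step 15: 0000000
0000000
0000000
001<010
0011110
0001100
0000000
0000000
step 16: 0000000
0000000
0000000
0010010
001v110
0001100
0000000
0000000
step 17: 0000000
0000000
0000000
0010010
0010>10
0001100
0000000
0000000
step 18: 0000000
0000000
0000000
0010^10
0010010
0001100
0000000
0000000
step 19: 0000000
0000000
0000000
00101>0
0010010
0001100
0000000
0000000
step 20: 0000000
0000000
00000^0
0010100
0010010
0001100
0000000
0000000
step 21: 0000000
0000000
000001>
0010100
0010010
0001100
0000000
0000000
step 22: 0000000
0000000
0000011
001010v
0010010
0001100
0000000
0000000
step 23: 0000000
0000000
0000011
00101<1
0010010
0001100
0000000
0000000
step 24: 0000000
0000000
00000^1
0010111
0010010
0001100
0000000
0000000
step 25: 0000000
0000000
0000<01
0010111
0010010
0001100
0000000
0000000
step 26: 0000000
0000^00
0000101
0010111
0010010
0001100
0000000
0000000
step 27: 0000000
00001>0
0000101
0010111
0010010
0001100
0000000
0000000
step 28: 0000000
0000110
00001v1
0010111
0010010
0001100
0000000
0000000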